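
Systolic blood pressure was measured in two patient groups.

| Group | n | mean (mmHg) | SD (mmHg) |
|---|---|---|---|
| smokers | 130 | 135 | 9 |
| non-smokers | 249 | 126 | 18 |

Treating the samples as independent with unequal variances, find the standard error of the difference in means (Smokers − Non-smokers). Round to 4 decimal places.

1.3872

Standard errors of each mean: 9/√130 = 0.7894 and 18/√249 = 1.1407.
SE(x̄₁ − x̄₂) = √(0.7894² + 1.1407²) = 1.3872 for independent samples with unequal variances.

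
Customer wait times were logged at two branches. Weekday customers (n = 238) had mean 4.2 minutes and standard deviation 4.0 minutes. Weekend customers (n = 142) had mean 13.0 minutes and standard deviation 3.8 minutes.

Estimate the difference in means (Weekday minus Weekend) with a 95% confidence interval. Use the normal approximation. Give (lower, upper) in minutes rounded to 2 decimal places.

Per-group SEs: s₁/√n₁ = 4.0/√238 = 0.2593, s₂/√n₂ = 3.8/√142 = 0.3189.
Unpooled SE of the difference: √(0.06723649 + 0.10169721) = 0.4110.
Margin of error = z* · SE = 1.960 × 0.4110 = 0.8056.
x̄₁ − x̄₂ = 4.2 − 13.0 = -8.8000.
CI: -8.8000 ± 0.8056 = (-9.61, -7.99).

(-9.61, -7.99)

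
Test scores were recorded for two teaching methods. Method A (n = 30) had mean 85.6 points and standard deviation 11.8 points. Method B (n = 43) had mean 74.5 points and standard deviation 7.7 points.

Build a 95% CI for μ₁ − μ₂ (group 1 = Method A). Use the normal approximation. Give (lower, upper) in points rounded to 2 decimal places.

(6.29, 15.91)

SE₁ = s₁/√n₁ = 11.8/√30 = 2.1544; SE₂ = 7.7/√43 = 1.1742.
Independent samples, unequal variances: SE_diff = √(SE₁² + SE₂²) = √(4.64143936 + 1.37874564) = 2.4536.
z* = 1.960, so margin of error = 1.960 × 2.4536 = 4.8091.
Difference in means = 85.6 − 74.5 = 11.1000.
11.1000 ± 4.8091 → (6.29, 15.91).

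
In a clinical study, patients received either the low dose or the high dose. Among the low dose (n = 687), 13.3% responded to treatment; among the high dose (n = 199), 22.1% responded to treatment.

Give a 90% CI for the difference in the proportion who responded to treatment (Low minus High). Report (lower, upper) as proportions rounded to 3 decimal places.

SE₁ = √(p̂₁(1−p̂₁)/n₁) = √(0.1330·0.8670/687) = 0.01296; SE₂ = √(0.2210·0.7790/199) = 0.02941.
Independent samples: SE of the difference = √(SE₁² + SE₂²) = √(0.0001679616 + 0.0008649481) = 0.03214.
z* for 90% confidence is 1.645, so the margin of error is 1.645 × 0.03214 = 0.05287.
Point estimate p̂₁ − p̂₂ = 0.1330 − 0.2210 = -0.0880.
-0.0880 ± 0.05287 → (-0.141, -0.035).

(-0.141, -0.035)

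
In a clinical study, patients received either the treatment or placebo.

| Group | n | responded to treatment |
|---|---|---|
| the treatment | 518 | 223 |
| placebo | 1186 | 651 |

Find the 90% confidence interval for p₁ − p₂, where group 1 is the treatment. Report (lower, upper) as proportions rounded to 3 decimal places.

First, p̂₁ = 223/518 = 0.4305; p̂₂ = 651/1186 = 0.5489.
The two standard errors are √(0.4305×0.5695/518) = 0.02176 and √(0.5489×0.4511/1186) = 0.01445.
Because the samples are independent, SE_diff = √(0.02176² + 0.01445²) = 0.02612.
Using z* = 1.645 for 90%, ME = 1.645 × 0.02612 = 0.04297.
p̂₁ − p̂₂ = -0.1184; interval -0.1184 ± 0.04297 gives (-0.161, -0.075).

(-0.161, -0.075)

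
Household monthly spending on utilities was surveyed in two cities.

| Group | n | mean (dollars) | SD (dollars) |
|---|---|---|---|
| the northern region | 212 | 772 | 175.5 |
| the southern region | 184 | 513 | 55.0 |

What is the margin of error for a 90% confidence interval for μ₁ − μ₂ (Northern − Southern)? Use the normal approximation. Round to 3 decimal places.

20.920

SE₁ = s₁/√n₁ = 175.5/√212 = 12.0534; SE₂ = 55.0/√184 = 4.0547.
Independent samples, unequal variances: SE_diff = √(SE₁² + SE₂²) = √(145.28445156 + 16.44059209) = 12.7171.
z* = 1.645, so margin of error = 1.645 × 12.7171 = 20.9196.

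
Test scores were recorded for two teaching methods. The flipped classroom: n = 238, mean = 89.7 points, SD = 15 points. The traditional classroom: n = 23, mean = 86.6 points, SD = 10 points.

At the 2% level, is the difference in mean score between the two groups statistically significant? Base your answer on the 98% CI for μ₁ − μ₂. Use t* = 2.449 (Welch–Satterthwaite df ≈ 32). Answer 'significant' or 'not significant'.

Standard errors of each mean: 15/√238 = 0.9723 and 10/√23 = 2.0851.
SE(x̄₁ − x̄₂) = √(0.9723² + 2.0851²) = 2.3007 for independent samples with unequal variances.
With t* = 2.449, the margin is 2.449 × 2.3007 = 5.6344.
x̄₁ − x̄₂ = 89.7 − 86.6 = 3.1000; the interval is 3.1000 ± 5.6344 = (-2.5344, 8.7344).
The interval (-2.5344, 8.7344) contains 0, so the difference is not significant.

not significant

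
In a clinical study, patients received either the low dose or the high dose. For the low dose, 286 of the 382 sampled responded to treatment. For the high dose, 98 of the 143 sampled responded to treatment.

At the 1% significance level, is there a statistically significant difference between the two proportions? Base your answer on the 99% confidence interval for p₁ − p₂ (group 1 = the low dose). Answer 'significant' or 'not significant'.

not significant

First, p̂₁ = 286/382 = 0.7487; p̂₂ = 98/143 = 0.6853.
The two standard errors are √(0.7487×0.2513/382) = 0.02219 and √(0.6853×0.3147/143) = 0.03883.
Because the samples are independent, SE_diff = √(0.02219² + 0.03883²) = 0.04472.
Using z* = 2.576 for 99%, ME = 2.576 × 0.04472 = 0.11520.
p̂₁ − p̂₂ = 0.0634; interval 0.0634 ± 0.11520 gives (-0.05180, 0.17860).
The interval (-0.05180, 0.17860) contains 0, so the difference is not significant.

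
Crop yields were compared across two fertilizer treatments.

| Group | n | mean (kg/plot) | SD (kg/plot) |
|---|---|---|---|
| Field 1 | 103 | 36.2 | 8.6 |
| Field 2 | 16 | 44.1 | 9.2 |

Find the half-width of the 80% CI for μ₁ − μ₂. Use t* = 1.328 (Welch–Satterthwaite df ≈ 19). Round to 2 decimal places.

3.26

Standard errors of each mean: 8.6/√103 = 0.8474 and 9.2/√16 = 2.3000.
SE(x̄₁ − x̄₂) = √(0.8474² + 2.3000²) = 2.4511 for independent samples with unequal variances.
With t* = 1.328, the margin is 1.328 × 2.4511 = 3.2551.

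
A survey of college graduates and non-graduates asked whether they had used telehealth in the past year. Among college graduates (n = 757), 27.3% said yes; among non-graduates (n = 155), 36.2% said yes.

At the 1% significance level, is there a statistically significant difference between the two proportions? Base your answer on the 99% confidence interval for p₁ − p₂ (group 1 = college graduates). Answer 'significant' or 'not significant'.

not significant

Each SE is √(p̂(1−p̂)/n): √(0.2730·0.7270/757) = 0.01619 and √(0.3620·0.6380/155) = 0.03860.
SE(p̂₁ − p̂₂) = √(SE₁² + SE₂²) = √(0.0002621161 + 0.00148996) = 0.04186, since the two samples are independent.
At 99% confidence z* = 2.576; margin = 2.576 × 0.04186 = 0.10783.
The difference is 0.2730 − 0.3620 = -0.0890, so the interval is -0.0890 ± 0.10783 = (-0.19683, 0.01883).
The interval (-0.19683, 0.01883) contains 0, so the difference is not significant.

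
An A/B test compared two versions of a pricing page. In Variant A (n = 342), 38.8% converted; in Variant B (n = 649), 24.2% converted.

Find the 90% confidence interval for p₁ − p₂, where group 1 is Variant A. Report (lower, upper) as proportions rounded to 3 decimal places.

SE₁ = √(p̂₁(1−p̂₁)/n₁) = √(0.3880·0.6120/342) = 0.02635; SE₂ = √(0.2420·0.7580/649) = 0.01681.
Independent samples: SE of the difference = √(SE₁² + SE₂²) = √(0.0006943225 + 0.0002825761) = 0.03126.
z* for 90% confidence is 1.645, so the margin of error is 1.645 × 0.03126 = 0.05142.
Point estimate p̂₁ − p̂₂ = 0.3880 − 0.2420 = 0.1460.
0.1460 ± 0.05142 → (0.095, 0.197).

(0.095, 0.197)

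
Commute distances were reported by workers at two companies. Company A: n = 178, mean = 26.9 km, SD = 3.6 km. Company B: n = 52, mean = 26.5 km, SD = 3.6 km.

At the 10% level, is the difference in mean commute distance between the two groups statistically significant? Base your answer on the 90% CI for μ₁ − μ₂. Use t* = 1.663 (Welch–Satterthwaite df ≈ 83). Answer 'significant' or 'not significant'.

Per-group SEs: s₁/√n₁ = 3.6/√178 = 0.2698, s₂/√n₂ = 3.6/√52 = 0.4992.
Unpooled SE of the difference: √(0.07279204 + 0.24920064) = 0.5674.
Margin of error = t* · SE = 1.663 × 0.5674 = 0.9436.
x̄₁ − x̄₂ = 26.9 − 26.5 = 0.4000.
CI: 0.4000 ± 0.9436 = (-0.5436, 1.3436).
The interval (-0.5436, 1.3436) contains 0, so the difference is not significant.

not significant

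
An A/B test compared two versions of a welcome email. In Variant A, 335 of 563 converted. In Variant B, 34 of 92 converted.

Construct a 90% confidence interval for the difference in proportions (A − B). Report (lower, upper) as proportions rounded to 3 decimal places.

p̂₁ = 335/563 = 0.5950 and p̂₂ = 34/92 = 0.3696.
SE₁ = √(p̂₁(1−p̂₁)/n₁) = √(0.5950·0.4050/563) = 0.02069; SE₂ = √(0.3696·0.6304/92) = 0.05032.
Independent samples: SE of the difference = √(SE₁² + SE₂²) = √(0.0004280761 + 0.0025321024) = 0.05441.
z* for 90% confidence is 1.645, so the margin of error is 1.645 × 0.05441 = 0.08950.
Point estimate p̂₁ − p̂₂ = 0.5950 − 0.3696 = 0.2254.
0.2254 ± 0.08950 → (0.136, 0.315).

(0.136, 0.315)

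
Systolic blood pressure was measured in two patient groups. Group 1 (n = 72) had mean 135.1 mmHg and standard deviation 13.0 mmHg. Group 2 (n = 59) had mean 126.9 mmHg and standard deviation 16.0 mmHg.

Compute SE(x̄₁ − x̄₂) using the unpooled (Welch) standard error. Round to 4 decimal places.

2.5858

Standard errors of each mean: 13.0/√72 = 1.5321 and 16.0/√59 = 2.0830.
SE(x̄₁ − x̄₂) = √(1.5321² + 2.0830²) = 2.5858 for independent samples with unequal variances.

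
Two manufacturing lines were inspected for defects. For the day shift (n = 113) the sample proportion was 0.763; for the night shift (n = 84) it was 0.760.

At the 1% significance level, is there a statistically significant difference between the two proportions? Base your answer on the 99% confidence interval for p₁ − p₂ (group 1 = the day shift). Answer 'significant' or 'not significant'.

not significant

Each SE is √(p̂(1−p̂)/n): √(0.7630·0.2370/113) = 0.04000 and √(0.7600·0.2400/84) = 0.04660.
SE(p̂₁ − p̂₂) = √(SE₁² + SE₂²) = √(0.0016 + 0.00217156) = 0.06141, since the two samples are independent.
At 99% confidence z* = 2.576; margin = 2.576 × 0.06141 = 0.15819.
The difference is 0.7630 − 0.7600 = 0.0030, so the interval is 0.0030 ± 0.15819 = (-0.15519, 0.16119).
The interval (-0.15519, 0.16119) contains 0, so the difference is not significant.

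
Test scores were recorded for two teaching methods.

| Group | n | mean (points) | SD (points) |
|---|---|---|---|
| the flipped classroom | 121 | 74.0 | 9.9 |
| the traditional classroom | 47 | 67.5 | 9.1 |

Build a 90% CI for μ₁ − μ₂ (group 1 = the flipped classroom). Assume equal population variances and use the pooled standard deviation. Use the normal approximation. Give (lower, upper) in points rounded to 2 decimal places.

s_p = √[((n₁−1)s₁² + (n₂−1)s₂²)/(n₁+n₂−2)] = √[(120·9.9² + 46·9.1²)/166] = 9.6849.
SE = 9.6849·√(1/121 + 1/47) = 1.6646.
With z* = 1.645, margin = 1.645 × 1.6646 = 2.7383.
x̄₁ − x̄₂ = 74.0 − 67.5 = 6.5000; interval 6.5000 ± 2.7383 = (3.76, 9.24).

(3.76, 9.24)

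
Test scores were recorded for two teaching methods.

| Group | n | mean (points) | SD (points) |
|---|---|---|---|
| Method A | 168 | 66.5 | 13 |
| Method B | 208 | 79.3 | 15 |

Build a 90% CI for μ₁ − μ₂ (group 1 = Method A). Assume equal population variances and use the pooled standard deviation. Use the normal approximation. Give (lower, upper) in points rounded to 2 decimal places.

(-15.21, -10.39)

s_p = √[((n₁−1)s₁² + (n₂−1)s₂²)/(n₁+n₂−2)] = √[(167·13² + 207·15²)/374] = 14.1419.
SE = 14.1419·√(1/168 + 1/208) = 1.4670.
With z* = 1.645, margin = 1.645 × 1.4670 = 2.4132.
x̄₁ − x̄₂ = 66.5 − 79.3 = -12.8000; interval -12.8000 ± 2.4132 = (-15.21, -10.39).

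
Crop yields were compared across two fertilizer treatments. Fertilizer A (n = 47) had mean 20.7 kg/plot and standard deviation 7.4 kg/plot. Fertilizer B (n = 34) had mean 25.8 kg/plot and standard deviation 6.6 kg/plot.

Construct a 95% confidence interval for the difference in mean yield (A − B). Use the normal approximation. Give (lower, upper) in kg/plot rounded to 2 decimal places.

Standard errors of each mean: 7.4/√47 = 1.0794 and 6.6/√34 = 1.1319.
SE(x̄₁ − x̄₂) = √(1.0794² + 1.1319²) = 1.5641 for independent samples with unequal variances.
With z* = 1.960, the margin is 1.960 × 1.5641 = 3.0656.
x̄₁ − x̄₂ = 20.7 − 25.8 = -5.1000; the interval is -5.1000 ± 3.0656 = (-8.17, -2.03).

(-8.17, -2.03)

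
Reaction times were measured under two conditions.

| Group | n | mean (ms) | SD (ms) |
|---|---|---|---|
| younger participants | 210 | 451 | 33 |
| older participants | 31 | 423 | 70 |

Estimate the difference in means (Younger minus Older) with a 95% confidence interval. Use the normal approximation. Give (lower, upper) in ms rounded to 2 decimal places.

(2.96, 53.04)

Standard errors of each mean: 33/√210 = 2.2772 and 70/√31 = 12.5724.
SE(x̄₁ − x̄₂) = √(2.2772² + 12.5724²) = 12.7770 for independent samples with unequal variances.
With z* = 1.960, the margin is 1.960 × 12.7770 = 25.0429.
x̄₁ − x̄₂ = 451 − 423 = 28.0000; the interval is 28.0000 ± 25.0429 = (2.96, 53.04).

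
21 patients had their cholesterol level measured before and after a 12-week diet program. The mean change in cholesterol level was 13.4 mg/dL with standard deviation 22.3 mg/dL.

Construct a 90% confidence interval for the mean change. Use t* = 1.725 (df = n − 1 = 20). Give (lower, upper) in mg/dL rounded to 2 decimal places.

Paired design: SE = s_d/√n = 22.3/√21 = 4.8663.
t* = 1.725; margin of error = 1.725 × 4.8663 = 8.3944.
13.4 ± 8.3944 → (5.01, 21.79).

(5.01, 21.79)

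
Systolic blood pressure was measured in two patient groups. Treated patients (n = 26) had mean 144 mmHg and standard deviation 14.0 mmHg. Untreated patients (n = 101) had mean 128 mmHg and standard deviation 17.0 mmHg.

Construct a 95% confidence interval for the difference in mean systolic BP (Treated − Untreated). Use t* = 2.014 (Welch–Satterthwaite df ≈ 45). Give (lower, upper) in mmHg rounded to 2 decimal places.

SE₁ = s₁/√n₁ = 14.0/√26 = 2.7456; SE₂ = 17.0/√101 = 1.6916.
Independent samples, unequal variances: SE_diff = √(SE₁² + SE₂²) = √(7.53831936 + 2.86151056) = 3.2249.
t* = 2.014, so margin of error = 2.014 × 3.2249 = 6.4949.
Difference in means = 144 − 128 = 16.0000.
16.0000 ± 6.4949 → (9.51, 22.49).

(9.51, 22.49)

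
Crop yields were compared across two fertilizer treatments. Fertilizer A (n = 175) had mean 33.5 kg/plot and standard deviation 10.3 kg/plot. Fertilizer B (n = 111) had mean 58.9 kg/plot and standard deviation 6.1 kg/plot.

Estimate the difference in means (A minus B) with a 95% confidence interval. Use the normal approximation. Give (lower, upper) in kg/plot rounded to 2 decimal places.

Standard errors of each mean: 10.3/√175 = 0.7786 and 6.1/√111 = 0.5790.
SE(x̄₁ − x̄₂) = √(0.7786² + 0.5790²) = 0.9703 for independent samples with unequal variances.
With z* = 1.960, the margin is 1.960 × 0.9703 = 1.9018.
x̄₁ − x̄₂ = 33.5 − 58.9 = -25.4000; the interval is -25.4000 ± 1.9018 = (-27.30, -23.50).

(-27.30, -23.50)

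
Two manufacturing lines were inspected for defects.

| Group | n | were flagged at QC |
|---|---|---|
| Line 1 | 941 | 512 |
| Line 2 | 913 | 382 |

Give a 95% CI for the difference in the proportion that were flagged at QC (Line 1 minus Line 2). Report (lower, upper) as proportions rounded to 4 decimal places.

(0.0806, 0.1708)

First, p̂₁ = 512/941 = 0.5441; p̂₂ = 382/913 = 0.4184.
The two standard errors are √(0.5441×0.4559/941) = 0.01624 and √(0.4184×0.5816/913) = 0.01633.
Because the samples are independent, SE_diff = √(0.01624² + 0.01633²) = 0.02303.
Using z* = 1.960 for 95%, ME = 1.960 × 0.02303 = 0.04514.
p̂₁ − p̂₂ = 0.1257; interval 0.1257 ± 0.04514 gives (0.0806, 0.1708).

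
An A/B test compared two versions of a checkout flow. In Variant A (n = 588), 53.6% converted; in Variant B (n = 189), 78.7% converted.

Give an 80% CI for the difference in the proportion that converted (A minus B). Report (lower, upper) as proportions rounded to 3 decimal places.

Each SE is √(p̂(1−p̂)/n): √(0.5360·0.4640/588) = 0.02057 and √(0.7870·0.2130/189) = 0.02978.
SE(p̂₁ − p̂₂) = √(SE₁² + SE₂²) = √(0.0004231249 + 0.0008868484) = 0.03619, since the two samples are independent.
At 80% confidence z* = 1.282; margin = 1.282 × 0.03619 = 0.04640.
The difference is 0.5360 − 0.7870 = -0.2510, so the interval is -0.2510 ± 0.04640 = (-0.297, -0.205).

(-0.297, -0.205)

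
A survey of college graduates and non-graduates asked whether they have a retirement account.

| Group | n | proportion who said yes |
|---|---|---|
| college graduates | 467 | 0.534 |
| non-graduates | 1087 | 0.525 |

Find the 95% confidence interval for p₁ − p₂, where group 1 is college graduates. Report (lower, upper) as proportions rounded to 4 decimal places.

SE₁ = √(p̂₁(1−p̂₁)/n₁) = √(0.5340·0.4660/467) = 0.02308; SE₂ = √(0.5250·0.4750/1087) = 0.01515.
Independent samples: SE of the difference = √(SE₁² + SE₂²) = √(0.0005326864 + 0.0002295225) = 0.02761.
z* for 95% confidence is 1.960, so the margin of error is 1.960 × 0.02761 = 0.05412.
Point estimate p̂₁ − p̂₂ = 0.5340 − 0.5250 = 0.0090.
0.0090 ± 0.05412 → (-0.0451, 0.0631).

(-0.0451, 0.0631)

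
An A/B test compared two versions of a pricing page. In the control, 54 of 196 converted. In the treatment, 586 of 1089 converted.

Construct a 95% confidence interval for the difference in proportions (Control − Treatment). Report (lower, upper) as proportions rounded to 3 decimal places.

First, p̂₁ = 54/196 = 0.2755; p̂₂ = 586/1089 = 0.5381.
The two standard errors are √(0.2755×0.7245/196) = 0.03191 and √(0.5381×0.4619/1089) = 0.01511.
Because the samples are independent, SE_diff = √(0.03191² + 0.01511²) = 0.03531.
Using z* = 1.960 for 95%, ME = 1.960 × 0.03531 = 0.06921.
p̂₁ − p̂₂ = -0.2626; interval -0.2626 ± 0.06921 gives (-0.332, -0.193).

(-0.332, -0.193)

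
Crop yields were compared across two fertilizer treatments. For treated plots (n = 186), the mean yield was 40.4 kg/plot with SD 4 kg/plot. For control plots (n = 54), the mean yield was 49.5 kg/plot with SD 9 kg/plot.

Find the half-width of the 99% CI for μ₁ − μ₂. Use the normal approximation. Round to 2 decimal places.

3.24

Standard errors of each mean: 4/√186 = 0.2933 and 9/√54 = 1.2247.
SE(x̄₁ − x̄₂) = √(0.2933² + 1.2247²) = 1.2593 for independent samples with unequal variances.
With z* = 2.576, the margin is 2.576 × 1.2593 = 3.2440.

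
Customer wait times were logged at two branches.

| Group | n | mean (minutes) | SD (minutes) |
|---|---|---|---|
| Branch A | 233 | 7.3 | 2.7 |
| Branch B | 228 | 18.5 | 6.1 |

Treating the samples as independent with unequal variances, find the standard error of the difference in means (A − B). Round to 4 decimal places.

0.4410

Per-group SEs: s₁/√n₁ = 2.7/√233 = 0.1769, s₂/√n₂ = 6.1/√228 = 0.4040.
Unpooled SE of the difference: √(0.03129361 + 0.163216) = 0.4410.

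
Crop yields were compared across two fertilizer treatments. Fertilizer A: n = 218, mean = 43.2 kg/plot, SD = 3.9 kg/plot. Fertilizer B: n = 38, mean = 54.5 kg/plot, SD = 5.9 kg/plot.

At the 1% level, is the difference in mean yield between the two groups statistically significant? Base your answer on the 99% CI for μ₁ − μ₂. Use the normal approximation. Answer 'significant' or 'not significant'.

significant

Standard errors of each mean: 3.9/√218 = 0.2641 and 5.9/√38 = 0.9571.
SE(x̄₁ − x̄₂) = √(0.2641² + 0.9571²) = 0.9929 for independent samples with unequal variances.
With z* = 2.576, the margin is 2.576 × 0.9929 = 2.5577.
x̄₁ − x̄₂ = 43.2 − 54.5 = -11.3000; the interval is -11.3000 ± 2.5577 = (-13.8577, -8.7423).
The interval (-13.8577, -8.7423) does not contain 0, so the difference is significant.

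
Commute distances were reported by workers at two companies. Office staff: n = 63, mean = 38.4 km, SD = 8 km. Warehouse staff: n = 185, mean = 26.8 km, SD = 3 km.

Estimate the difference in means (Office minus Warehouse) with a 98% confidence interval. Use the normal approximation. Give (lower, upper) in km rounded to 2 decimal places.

Per-group SEs: s₁/√n₁ = 8/√63 = 1.0079, s₂/√n₂ = 3/√185 = 0.2206.
Unpooled SE of the difference: √(1.01586241 + 0.04866436) = 1.0318.
Margin of error = z* · SE = 2.326 × 1.0318 = 2.4000.
x̄₁ − x̄₂ = 38.4 − 26.8 = 11.6000.
CI: 11.6000 ± 2.4000 = (9.20, 14.00).

(9.20, 14.00)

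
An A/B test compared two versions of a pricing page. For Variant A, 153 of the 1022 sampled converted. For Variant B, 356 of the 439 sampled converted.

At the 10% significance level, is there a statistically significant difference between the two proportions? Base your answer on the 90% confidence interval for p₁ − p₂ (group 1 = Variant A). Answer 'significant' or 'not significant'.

Sample proportions: 153/1022 = 0.1497, 356/439 = 0.8109.
Each SE is √(p̂(1−p̂)/n): √(0.1497·0.8503/1022) = 0.01116 and √(0.8109·0.1891/439) = 0.01869.
SE(p̂₁ − p̂₂) = √(SE₁² + SE₂²) = √(0.0001245456 + 0.0003493161) = 0.02177, since the two samples are independent.
At 90% confidence z* = 1.645; margin = 1.645 × 0.02177 = 0.03581.
The difference is 0.1497 − 0.8109 = -0.6612, so the interval is -0.6612 ± 0.03581 = (-0.69701, -0.62539).
The interval (-0.69701, -0.62539) does not contain 0, so the difference is significant.

significant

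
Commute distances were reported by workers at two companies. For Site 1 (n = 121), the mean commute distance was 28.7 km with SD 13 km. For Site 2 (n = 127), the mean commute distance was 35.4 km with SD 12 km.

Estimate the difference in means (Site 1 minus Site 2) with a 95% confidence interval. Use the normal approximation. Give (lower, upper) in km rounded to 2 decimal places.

(-9.82, -3.58)

Standard errors of each mean: 13/√121 = 1.1818 and 12/√127 = 1.0648.
SE(x̄₁ − x̄₂) = √(1.1818² + 1.0648²) = 1.5907 for independent samples with unequal variances.
With z* = 1.960, the margin is 1.960 × 1.5907 = 3.1178.
x̄₁ − x̄₂ = 28.7 − 35.4 = -6.7000; the interval is -6.7000 ± 3.1178 = (-9.82, -3.58).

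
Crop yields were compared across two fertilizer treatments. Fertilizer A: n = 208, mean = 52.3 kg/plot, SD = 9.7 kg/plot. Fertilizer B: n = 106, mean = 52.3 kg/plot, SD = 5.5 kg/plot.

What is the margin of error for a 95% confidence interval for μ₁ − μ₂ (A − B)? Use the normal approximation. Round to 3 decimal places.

Standard errors of each mean: 9.7/√208 = 0.6726 and 5.5/√106 = 0.5342.
SE(x̄₁ − x̄₂) = √(0.6726² + 0.5342²) = 0.8589 for independent samples with unequal variances.
With z* = 1.960, the margin is 1.960 × 0.8589 = 1.6834.

1.683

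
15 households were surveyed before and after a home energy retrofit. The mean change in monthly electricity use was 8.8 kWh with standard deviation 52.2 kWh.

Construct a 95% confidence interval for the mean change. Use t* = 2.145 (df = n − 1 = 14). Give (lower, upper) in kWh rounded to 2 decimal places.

Paired design: SE = s_d/√n = 52.2/√15 = 13.4780.
t* = 2.145; margin of error = 2.145 × 13.4780 = 28.9103.
8.8 ± 28.9103 → (-20.11, 37.71).

(-20.11, 37.71)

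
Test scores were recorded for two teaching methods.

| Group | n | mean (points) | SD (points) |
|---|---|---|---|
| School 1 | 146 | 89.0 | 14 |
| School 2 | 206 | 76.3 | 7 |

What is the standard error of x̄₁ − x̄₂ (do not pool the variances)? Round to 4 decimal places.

1.2571

SE₁ = s₁/√n₁ = 14/√146 = 1.1586; SE₂ = 7/√206 = 0.4877.
Independent samples, unequal variances: SE_diff = √(SE₁² + SE₂²) = √(1.34235396 + 0.23785129) = 1.2571.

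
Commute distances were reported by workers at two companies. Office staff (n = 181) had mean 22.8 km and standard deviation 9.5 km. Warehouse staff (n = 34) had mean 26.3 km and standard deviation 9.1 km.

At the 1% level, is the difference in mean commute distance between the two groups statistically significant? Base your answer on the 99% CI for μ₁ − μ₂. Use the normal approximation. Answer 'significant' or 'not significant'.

not significant

Standard errors of each mean: 9.5/√181 = 0.7061 and 9.1/√34 = 1.5606.
SE(x̄₁ − x̄₂) = √(0.7061² + 1.5606²) = 1.7129 for independent samples with unequal variances.
With z* = 2.576, the margin is 2.576 × 1.7129 = 4.4124.
x̄₁ − x̄₂ = 22.8 − 26.3 = -3.5000; the interval is -3.5000 ± 4.4124 = (-7.9124, 0.9124).
The interval (-7.9124, 0.9124) contains 0, so the difference is not significant.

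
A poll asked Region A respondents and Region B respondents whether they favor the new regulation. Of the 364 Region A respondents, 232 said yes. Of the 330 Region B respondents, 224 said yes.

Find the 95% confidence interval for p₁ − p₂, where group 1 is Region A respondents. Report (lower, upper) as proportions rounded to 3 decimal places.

First, p̂₁ = 232/364 = 0.6374; p̂₂ = 224/330 = 0.6788.
The two standard errors are √(0.6374×0.3626/364) = 0.02520 and √(0.6788×0.3212/330) = 0.02570.
Because the samples are independent, SE_diff = √(0.02520² + 0.02570²) = 0.03599.
Using z* = 1.960 for 95%, ME = 1.960 × 0.03599 = 0.07054.
p̂₁ − p̂₂ = -0.0414; interval -0.0414 ± 0.07054 gives (-0.112, 0.029).

(-0.112, 0.029)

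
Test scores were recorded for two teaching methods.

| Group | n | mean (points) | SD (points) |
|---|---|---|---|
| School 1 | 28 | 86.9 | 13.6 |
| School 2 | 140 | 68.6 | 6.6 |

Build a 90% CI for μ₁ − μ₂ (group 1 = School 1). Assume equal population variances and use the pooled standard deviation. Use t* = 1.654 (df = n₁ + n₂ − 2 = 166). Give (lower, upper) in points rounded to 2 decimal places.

(15.51, 21.09)

s_p = √[((n₁−1)s₁² + (n₂−1)s₂²)/(n₁+n₂−2)] = √[(27·13.6² + 139·6.6²)/166] = 8.1584.
SE = 8.1584·√(1/28 + 1/140) = 1.6889.
With t* = 1.654, margin = 1.654 × 1.6889 = 2.7934.
x̄₁ − x̄₂ = 86.9 − 68.6 = 18.3000; interval 18.3000 ± 2.7934 = (15.51, 21.09).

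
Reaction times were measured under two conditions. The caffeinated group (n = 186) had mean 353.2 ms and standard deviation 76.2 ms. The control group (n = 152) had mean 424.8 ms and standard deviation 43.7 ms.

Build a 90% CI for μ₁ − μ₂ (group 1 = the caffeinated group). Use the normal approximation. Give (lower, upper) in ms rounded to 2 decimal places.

SE₁ = s₁/√n₁ = 76.2/√186 = 5.5873; SE₂ = 43.7/√152 = 3.5445.
Independent samples, unequal variances: SE_diff = √(SE₁² + SE₂²) = √(31.21792129 + 12.56348025) = 6.6168.
z* = 1.645, so margin of error = 1.645 × 6.6168 = 10.8846.
Difference in means = 353.2 − 424.8 = -71.6000.
-71.6000 ± 10.8846 → (-82.48, -60.72).

(-82.48, -60.72)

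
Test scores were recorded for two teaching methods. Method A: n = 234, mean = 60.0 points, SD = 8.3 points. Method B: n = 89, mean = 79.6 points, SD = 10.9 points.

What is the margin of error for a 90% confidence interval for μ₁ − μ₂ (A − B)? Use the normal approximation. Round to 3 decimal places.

Standard errors of each mean: 8.3/√234 = 0.5426 and 10.9/√89 = 1.1554.
SE(x̄₁ − x̄₂) = √(0.5426² + 1.1554²) = 1.2765 for independent samples with unequal variances.
With z* = 1.645, the margin is 1.645 × 1.2765 = 2.0998.

2.100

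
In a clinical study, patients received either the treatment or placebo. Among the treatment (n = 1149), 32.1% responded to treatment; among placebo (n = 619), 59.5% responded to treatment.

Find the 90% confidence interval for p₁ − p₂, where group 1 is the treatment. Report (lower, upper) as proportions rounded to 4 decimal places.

(-0.3136, -0.2344)

SE₁ = √(p̂₁(1−p̂₁)/n₁) = √(0.3210·0.6790/1149) = 0.01377; SE₂ = √(0.5950·0.4050/619) = 0.01973.
Independent samples: SE of the difference = √(SE₁² + SE₂²) = √(0.0001896129 + 0.0003892729) = 0.02406.
z* for 90% confidence is 1.645, so the margin of error is 1.645 × 0.02406 = 0.03958.
Point estimate p̂₁ − p̂₂ = 0.3210 − 0.5950 = -0.2740.
-0.2740 ± 0.03958 → (-0.3136, -0.2344).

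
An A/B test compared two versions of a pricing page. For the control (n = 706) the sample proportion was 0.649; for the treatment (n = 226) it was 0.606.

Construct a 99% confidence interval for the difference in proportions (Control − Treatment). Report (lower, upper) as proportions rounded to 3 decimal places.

SE₁ = √(p̂₁(1−p̂₁)/n₁) = √(0.6490·0.3510/706) = 0.01796; SE₂ = √(0.6060·0.3940/226) = 0.03250.
Independent samples: SE of the difference = √(SE₁² + SE₂²) = √(0.0003225616 + 0.00105625) = 0.03713.
z* for 99% confidence is 2.576, so the margin of error is 2.576 × 0.03713 = 0.09565.
Point estimate p̂₁ − p̂₂ = 0.6490 − 0.6060 = 0.0430.
0.0430 ± 0.09565 → (-0.053, 0.139).

(-0.053, 0.139)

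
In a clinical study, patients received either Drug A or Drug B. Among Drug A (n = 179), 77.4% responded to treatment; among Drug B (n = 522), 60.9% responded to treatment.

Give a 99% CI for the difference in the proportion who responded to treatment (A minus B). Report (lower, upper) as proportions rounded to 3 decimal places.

(0.067, 0.263)

SE₁ = √(p̂₁(1−p̂₁)/n₁) = √(0.7740·0.2260/179) = 0.03126; SE₂ = √(0.6090·0.3910/522) = 0.02136.
Independent samples: SE of the difference = √(SE₁² + SE₂²) = √(0.0009771876 + 0.0004562496) = 0.03786.
z* for 99% confidence is 2.576, so the margin of error is 2.576 × 0.03786 = 0.09753.
Point estimate p̂₁ − p̂₂ = 0.7740 − 0.6090 = 0.1650.
0.1650 ± 0.09753 → (0.067, 0.263).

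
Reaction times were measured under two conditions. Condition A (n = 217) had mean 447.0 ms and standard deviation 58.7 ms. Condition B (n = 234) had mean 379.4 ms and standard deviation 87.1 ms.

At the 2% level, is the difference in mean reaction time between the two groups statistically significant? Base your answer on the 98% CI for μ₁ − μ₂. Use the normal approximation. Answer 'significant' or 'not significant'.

significant

SE₁ = s₁/√n₁ = 58.7/√217 = 3.9848; SE₂ = 87.1/√234 = 5.6939.
Independent samples, unequal variances: SE_diff = √(SE₁² + SE₂²) = √(15.87863104 + 32.42049721) = 6.9498.
z* = 2.326, so margin of error = 2.326 × 6.9498 = 16.1652.
Difference in means = 447.0 − 379.4 = 67.6000.
67.6000 ± 16.1652 → (51.4348, 83.7652).
The interval (51.4348, 83.7652) does not contain 0, so the difference is significant.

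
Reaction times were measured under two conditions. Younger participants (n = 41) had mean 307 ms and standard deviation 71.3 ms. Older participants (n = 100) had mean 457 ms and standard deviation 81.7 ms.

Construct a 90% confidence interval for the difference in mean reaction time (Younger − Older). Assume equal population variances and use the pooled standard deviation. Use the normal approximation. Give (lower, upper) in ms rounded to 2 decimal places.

s_p = √[((n₁−1)s₁² + (n₂−1)s₂²)/(n₁+n₂−2)] = √[(40·71.3² + 99·81.7²)/139] = 78.8479.
SE = 78.8479·√(1/41 + 1/100) = 14.6220.
With z* = 1.645, margin = 1.645 × 14.6220 = 24.0532.
x̄₁ − x̄₂ = 307 − 457 = -150.0000; interval -150.0000 ± 24.0532 = (-174.05, -125.95).

(-174.05, -125.95)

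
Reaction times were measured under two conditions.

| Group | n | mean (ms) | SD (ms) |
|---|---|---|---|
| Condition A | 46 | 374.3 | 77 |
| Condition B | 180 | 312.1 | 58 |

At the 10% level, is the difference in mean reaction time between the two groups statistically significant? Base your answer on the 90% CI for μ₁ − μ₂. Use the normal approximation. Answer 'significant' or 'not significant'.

significant

Per-group SEs: s₁/√n₁ = 77/√46 = 11.3530, s₂/√n₂ = 58/√180 = 4.3231.
Unpooled SE of the difference: √(128.890609 + 18.68919361) = 12.1482.
Margin of error = z* · SE = 1.645 × 12.1482 = 19.9838.
x̄₁ − x̄₂ = 374.3 − 312.1 = 62.2000.
CI: 62.2000 ± 19.9838 = (42.2162, 82.1838).
The interval (42.2162, 82.1838) does not contain 0, so the difference is significant.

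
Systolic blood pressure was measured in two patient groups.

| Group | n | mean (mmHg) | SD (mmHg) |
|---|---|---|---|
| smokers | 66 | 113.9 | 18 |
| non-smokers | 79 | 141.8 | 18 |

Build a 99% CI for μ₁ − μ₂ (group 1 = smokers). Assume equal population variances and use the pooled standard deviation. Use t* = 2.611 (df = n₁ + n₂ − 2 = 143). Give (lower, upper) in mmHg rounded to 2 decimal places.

Pooled variance s_p² = [65·18² + 78·18²] / (66+79−2) = 324.0000, so s_p = 18.0000.
SE_diff = s_p·√(1/n₁ + 1/n₂) = 18.0000·√(1/66 + 1/79) = 3.0017.
t* = 2.611; margin = 2.611 × 3.0017 = 7.8374.
Difference = 113.9 − 141.8 = -27.9000.
-27.9000 ± 7.8374 → (-35.74, -20.06).

(-35.74, -20.06)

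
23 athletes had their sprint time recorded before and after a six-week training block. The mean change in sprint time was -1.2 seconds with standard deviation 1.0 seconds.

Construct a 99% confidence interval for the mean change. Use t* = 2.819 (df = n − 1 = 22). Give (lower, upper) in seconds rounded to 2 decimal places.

(-1.79, -0.61)

This is a matched-pairs design, so SE = s_d/√n = 1.0/√23 = 0.2085.
Margin = 2.819 × 0.2085 = 0.5878; the interval is -1.2 ± 0.5878 = (-1.79, -0.61).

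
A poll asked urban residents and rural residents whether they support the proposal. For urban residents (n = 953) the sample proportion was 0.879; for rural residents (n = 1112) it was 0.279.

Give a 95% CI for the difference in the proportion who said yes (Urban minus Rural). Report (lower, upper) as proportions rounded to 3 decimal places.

(0.566, 0.634)

Each SE is √(p̂(1−p̂)/n): √(0.8790·0.1210/953) = 0.01056 and √(0.2790·0.7210/1112) = 0.01345.
SE(p̂₁ − p̂₂) = √(SE₁² + SE₂²) = √(0.0001115136 + 0.0001809025) = 0.01710, since the two samples are independent.
At 95% confidence z* = 1.960; margin = 1.960 × 0.01710 = 0.03352.
The difference is 0.8790 − 0.2790 = 0.6000, so the interval is 0.6000 ± 0.03352 = (0.566, 0.634).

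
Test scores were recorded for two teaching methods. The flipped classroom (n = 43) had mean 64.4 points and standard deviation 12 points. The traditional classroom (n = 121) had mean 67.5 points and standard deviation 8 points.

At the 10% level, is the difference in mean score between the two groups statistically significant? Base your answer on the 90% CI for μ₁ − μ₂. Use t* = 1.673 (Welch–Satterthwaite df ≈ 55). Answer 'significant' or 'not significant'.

Standard errors of each mean: 12/√43 = 1.8300 and 8/√121 = 0.7273.
SE(x̄₁ − x̄₂) = √(1.8300² + 0.7273²) = 1.9692 for independent samples with unequal variances.
With t* = 1.673, the margin is 1.673 × 1.9692 = 3.2945.
x̄₁ − x̄₂ = 64.4 − 67.5 = -3.1000; the interval is -3.1000 ± 3.2945 = (-6.3945, 0.1945).
The interval (-6.3945, 0.1945) contains 0, so the difference is not significant.

not significant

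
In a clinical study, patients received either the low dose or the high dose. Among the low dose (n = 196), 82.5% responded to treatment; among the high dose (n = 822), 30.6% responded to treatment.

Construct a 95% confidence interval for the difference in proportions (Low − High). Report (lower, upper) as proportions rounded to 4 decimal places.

The two standard errors are √(0.8250×0.1750/196) = 0.02714 and √(0.3060×0.6940/822) = 0.01607.
Because the samples are independent, SE_diff = √(0.02714² + 0.01607²) = 0.03154.
Using z* = 1.960 for 95%, ME = 1.960 × 0.03154 = 0.06182.
p̂₁ − p̂₂ = 0.5190; interval 0.5190 ± 0.06182 gives (0.4572, 0.5808).

(0.4572, 0.5808)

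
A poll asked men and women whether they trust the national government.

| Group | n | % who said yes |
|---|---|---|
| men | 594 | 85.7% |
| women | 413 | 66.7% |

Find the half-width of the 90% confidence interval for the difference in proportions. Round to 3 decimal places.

SE₁ = √(p̂₁(1−p̂₁)/n₁) = √(0.8570·0.1430/594) = 0.01436; SE₂ = √(0.6670·0.3330/413) = 0.02319.
Independent samples: SE of the difference = √(SE₁² + SE₂²) = √(0.0002062096 + 0.0005377761) = 0.02728.
z* for 90% confidence is 1.645, so the margin of error is 1.645 × 0.02728 = 0.04488.

0.045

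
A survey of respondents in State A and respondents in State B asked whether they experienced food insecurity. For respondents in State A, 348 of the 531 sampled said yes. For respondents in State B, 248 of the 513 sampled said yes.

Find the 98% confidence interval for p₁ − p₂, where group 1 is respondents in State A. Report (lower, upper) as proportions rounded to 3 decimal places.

(0.102, 0.242)

Sample proportions: 348/531 = 0.6554, 248/513 = 0.4834.
Each SE is √(p̂(1−p̂)/n): √(0.6554·0.3446/531) = 0.02062 and √(0.4834·0.5166/513) = 0.02206.
SE(p̂₁ − p̂₂) = √(SE₁² + SE₂²) = √(0.0004251844 + 0.0004866436) = 0.03020, since the two samples are independent.
At 98% confidence z* = 2.326; margin = 2.326 × 0.03020 = 0.07025.
The difference is 0.6554 − 0.4834 = 0.1720, so the interval is 0.1720 ± 0.07025 = (0.102, 0.242).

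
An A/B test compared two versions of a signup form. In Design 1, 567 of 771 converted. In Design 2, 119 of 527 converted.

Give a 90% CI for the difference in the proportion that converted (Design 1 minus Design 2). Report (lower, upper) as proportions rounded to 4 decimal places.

(0.4698, 0.5494)

First, p̂₁ = 567/771 = 0.7354; p̂₂ = 119/527 = 0.2258.
The two standard errors are √(0.7354×0.2646/771) = 0.01589 and √(0.2258×0.7742/527) = 0.01821.
Because the samples are independent, SE_diff = √(0.01589² + 0.01821²) = 0.02417.
Using z* = 1.645 for 90%, ME = 1.645 × 0.02417 = 0.03976.
p̂₁ − p̂₂ = 0.5096; interval 0.5096 ± 0.03976 gives (0.4698, 0.5494).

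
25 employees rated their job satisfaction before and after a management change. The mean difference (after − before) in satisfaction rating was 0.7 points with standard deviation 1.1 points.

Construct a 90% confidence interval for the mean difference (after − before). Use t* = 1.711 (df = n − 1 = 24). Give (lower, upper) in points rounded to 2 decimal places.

Paired design: SE = s_d/√n = 1.1/√25 = 0.2200.
t* = 1.711; margin of error = 1.711 × 0.2200 = 0.3764.
0.7 ± 0.3764 → (0.32, 1.08).

(0.32, 1.08)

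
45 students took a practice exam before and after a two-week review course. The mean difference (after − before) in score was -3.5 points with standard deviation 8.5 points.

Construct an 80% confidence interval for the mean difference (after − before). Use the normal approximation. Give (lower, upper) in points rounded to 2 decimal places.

(-5.12, -1.88)

Paired design: SE = s_d/√n = 8.5/√45 = 1.2671.
z* = 1.282; margin of error = 1.282 × 1.2671 = 1.6244.
-3.5 ± 1.6244 → (-5.12, -1.88).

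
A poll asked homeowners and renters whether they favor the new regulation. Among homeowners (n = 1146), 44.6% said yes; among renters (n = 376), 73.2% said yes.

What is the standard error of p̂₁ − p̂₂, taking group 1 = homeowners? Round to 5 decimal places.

The two standard errors are √(0.4460×0.5540/1146) = 0.01468 and √(0.7320×0.2680/376) = 0.02284.
Because the samples are independent, SE_diff = √(0.01468² + 0.02284²) = 0.02715.

0.02715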